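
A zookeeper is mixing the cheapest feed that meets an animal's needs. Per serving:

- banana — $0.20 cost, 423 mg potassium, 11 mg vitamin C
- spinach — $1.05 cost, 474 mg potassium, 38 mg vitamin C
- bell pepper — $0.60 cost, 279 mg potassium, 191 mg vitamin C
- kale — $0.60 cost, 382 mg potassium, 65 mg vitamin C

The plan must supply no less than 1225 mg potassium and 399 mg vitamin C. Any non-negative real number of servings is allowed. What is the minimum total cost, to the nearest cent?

An LP optimum is at a vertex; with two nutrient constraints at most two foods are used. Check each candidate.
banana only: max(1225/423, 399/11) = 36.27 servings → $7.25.
spinach only: max(1225/474, 399/38) = 10.5 servings → $11.03.
bell pepper only: max(1225/279, 399/191) = 4.391 servings → $2.63.
kale only: max(1225/382, 399/65) = 6.138 servings → $3.68.
banana + spinach with both targets exact would need a negative amount; discard.
banana + bell pepper with both tight: 1.578 servings and 1.998 servings → $1.51.
banana + kale with both targets exact would need a negative amount; discard.
spinach + bell pepper with both tight: 1.534 servings and 1.784 servings → $2.68.
spinach + kale: the both-tight solution has a negative serving — not a feasible corner.
bell pepper + kale with both tight: 1.328 servings and 2.237 servings → $2.14.
Cheapest feasible corner: $1.51.

$1.51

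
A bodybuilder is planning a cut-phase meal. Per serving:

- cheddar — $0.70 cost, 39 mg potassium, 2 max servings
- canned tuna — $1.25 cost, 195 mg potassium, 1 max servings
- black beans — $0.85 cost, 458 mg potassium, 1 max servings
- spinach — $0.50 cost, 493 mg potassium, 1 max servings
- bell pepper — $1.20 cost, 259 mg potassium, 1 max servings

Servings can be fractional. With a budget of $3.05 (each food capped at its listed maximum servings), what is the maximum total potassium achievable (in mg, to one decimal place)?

1288.0 mg

Potassium per dollar: spinach 986, black beans 538.8, bell pepper 215.8, canned tuna 156, cheddar 55.71.
Take 1 serving of spinach: spends $0.50, +493.0 mg potassium (running total 493.0 mg).
Take 1 serving of black beans: spends $0.85, +458.0 mg potassium (running total 951.0 mg).
Take 1 serving of bell pepper: spends $1.20, +259.0 mg potassium (running total 1210.0 mg).
Take 0.4 servings of canned tuna: spends $0.50, +78.0 mg potassium (running total 1288.0 mg).
Filling greedily by potassium-per-dollar is optimal for one linear limit, giving 1288.0 mg.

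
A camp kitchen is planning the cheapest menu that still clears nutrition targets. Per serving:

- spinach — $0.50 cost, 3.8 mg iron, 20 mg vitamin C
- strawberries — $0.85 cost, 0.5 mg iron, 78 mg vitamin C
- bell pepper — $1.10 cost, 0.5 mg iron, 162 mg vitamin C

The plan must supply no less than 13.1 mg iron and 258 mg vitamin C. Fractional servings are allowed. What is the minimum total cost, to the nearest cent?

$2.95

With two linear requirements the optimum uses one or two foods; enumerate the corners.
spinach only: max(13.1/3.8, 258/20) = 12.9 servings → $6.45.
strawberries only: max(13.1/0.5, 258/78) = 26.2 servings → $22.27.
bell pepper only: max(13.1/0.5, 258/162) = 26.2 servings → $28.82.
spinach + strawberries with both tight: 3.117 servings and 2.508 servings → $3.69.
spinach + bell pepper with both tight: 3.291 servings and 1.186 servings → $2.95.
strawberries + bell pepper: intersection lies outside the first quadrant.
The minimum over all feasible corners is $2.95.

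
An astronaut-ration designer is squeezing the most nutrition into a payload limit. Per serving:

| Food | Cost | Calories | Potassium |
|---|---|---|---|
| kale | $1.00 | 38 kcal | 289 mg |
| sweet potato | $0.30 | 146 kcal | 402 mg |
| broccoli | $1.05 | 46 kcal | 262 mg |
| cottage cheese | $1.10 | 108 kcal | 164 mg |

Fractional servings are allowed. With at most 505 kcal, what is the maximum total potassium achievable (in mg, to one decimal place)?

3840.7 mg

Potassium per kcal: kale 7.605, broccoli 5.696, sweet potato 2.753, cottage cheese 1.519.
With no serving limits, spend the whole calories allowance on kale: 505 kcal / 38 kcal × 289 mg = 3840.7 mg.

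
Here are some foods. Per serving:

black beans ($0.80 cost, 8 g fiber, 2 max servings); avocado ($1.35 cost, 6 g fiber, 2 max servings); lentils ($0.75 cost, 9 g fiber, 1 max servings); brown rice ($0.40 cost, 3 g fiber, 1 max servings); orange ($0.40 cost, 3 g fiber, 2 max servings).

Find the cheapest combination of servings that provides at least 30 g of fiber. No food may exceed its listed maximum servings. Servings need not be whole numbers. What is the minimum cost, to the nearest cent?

$3.02

Cost per g of fiber: lentils $0.0833, black beans $0.1000, brown rice $0.1333, orange $0.1333, avocado $0.2250.
Take 1 serving of lentils: +9.0 g fiber for $0.75 (total $0.75, still need 21.0 g).
Take 2 servings of black beans: +16.0 g fiber for $1.60 (total $2.35, still need 5.0 g).
Take 1 serving of brown rice: +3.0 g fiber for $0.40 (total $2.75, still need 2.0 g).
Take 0.6667 servings of orange: +2.0 g fiber for $0.27 (total $3.02, still need 0.0 g).
Greedy by cheapest-per-g is optimal for a single linear constraint, so the minimum cost is $3.02.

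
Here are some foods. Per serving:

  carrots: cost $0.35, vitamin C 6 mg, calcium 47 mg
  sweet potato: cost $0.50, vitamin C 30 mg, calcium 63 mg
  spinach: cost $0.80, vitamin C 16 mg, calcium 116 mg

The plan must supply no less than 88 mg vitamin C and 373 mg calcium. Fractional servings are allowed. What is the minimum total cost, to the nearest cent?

$2.68

With two linear requirements the optimum uses one or two foods; enumerate the corners.
carrots only: max(88/6, 373/47) = 14.67 servings → $5.13.
sweet potato only: max(88/30, 373/63) = 5.921 servings → $2.96.
spinach only: max(88/16, 373/116) = 5.5 servings → $4.40.
carrots + sweet potato with both tight: 5.471 servings and 1.839 servings → $2.83.
carrots + spinach: the both-tight solution has a negative serving — not a feasible corner.
sweet potato + spinach with both tight: 1.715 servings and 2.284 servings → $2.68.
So the least-cost plan costs $2.68.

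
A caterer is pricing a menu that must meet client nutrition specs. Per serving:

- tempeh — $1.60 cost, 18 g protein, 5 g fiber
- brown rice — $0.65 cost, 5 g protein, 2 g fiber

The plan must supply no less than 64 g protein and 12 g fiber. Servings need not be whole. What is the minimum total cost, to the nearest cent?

$5.69

tempeh only: max(64/18, 12/5) = 3.556 servings → $5.69.
brown rice only: max(64/5, 12/2) = 12.8 servings → $8.32.
tempeh + brown rice: the both-tight solution has a negative serving — not a feasible corner.
So the least-cost plan costs $5.69.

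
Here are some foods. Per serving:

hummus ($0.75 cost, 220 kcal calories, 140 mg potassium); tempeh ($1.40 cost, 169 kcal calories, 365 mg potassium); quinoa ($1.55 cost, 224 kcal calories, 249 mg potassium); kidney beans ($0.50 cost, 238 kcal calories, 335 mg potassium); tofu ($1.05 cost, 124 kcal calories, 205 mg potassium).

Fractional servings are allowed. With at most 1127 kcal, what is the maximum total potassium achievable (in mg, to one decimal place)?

2434.1 mg

Potassium per kcal: tempeh 2.16, tofu 1.653, kidney beans 1.408, quinoa 1.112, hummus 0.6364.
With no serving limits, spend the whole calories allowance on tempeh: 1127 kcal / 169 kcal × 365 mg = 2434.1 mg.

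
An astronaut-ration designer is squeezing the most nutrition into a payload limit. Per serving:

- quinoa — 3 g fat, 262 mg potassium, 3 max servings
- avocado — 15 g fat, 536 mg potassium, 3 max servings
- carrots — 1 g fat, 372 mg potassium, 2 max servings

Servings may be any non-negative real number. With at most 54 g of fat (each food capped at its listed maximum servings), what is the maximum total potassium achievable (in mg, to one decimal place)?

Potassium per g fat: carrots 372, quinoa 87.33, avocado 35.73.
Take 2 servings of carrots: uses 2 g fat, +744.0 mg potassium (running total 744.0 mg).
Take 3 servings of quinoa: uses 9 g fat, +786.0 mg potassium (running total 1530.0 mg).
Take 2.867 servings of avocado: uses 43 g fat, +1536.5 mg potassium (running total 3066.5 mg).
Greedy by best ratio exhausts the fat allowance optimally: 3066.5 mg.

3066.5 mg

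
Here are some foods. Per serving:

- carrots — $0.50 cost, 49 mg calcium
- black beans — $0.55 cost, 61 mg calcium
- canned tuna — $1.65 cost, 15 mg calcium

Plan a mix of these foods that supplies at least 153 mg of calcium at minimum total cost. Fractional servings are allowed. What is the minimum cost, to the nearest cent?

Cost per mg of calcium: black beans $0.0090, carrots $0.0102, canned tuna $0.1100.
With no serving limits, use only black beans: 153 mg / 61 mg = 2.508 servings × $0.55 = $1.38.

$1.38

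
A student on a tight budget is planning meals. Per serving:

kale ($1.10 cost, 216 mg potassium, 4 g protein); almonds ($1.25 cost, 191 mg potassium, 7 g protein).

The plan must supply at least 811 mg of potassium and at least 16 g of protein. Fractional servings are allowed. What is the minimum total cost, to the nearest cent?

$4.21

Compare the cost at each extreme point of the feasible region.
kale only: max(811/216, 16/4) = 4 servings → $4.40.
almonds only: max(811/191, 16/7) = 4.246 servings → $5.31.
kale + almonds with both tight: 3.504 servings and 0.2834 servings → $4.21.
Cheapest feasible corner: $4.21.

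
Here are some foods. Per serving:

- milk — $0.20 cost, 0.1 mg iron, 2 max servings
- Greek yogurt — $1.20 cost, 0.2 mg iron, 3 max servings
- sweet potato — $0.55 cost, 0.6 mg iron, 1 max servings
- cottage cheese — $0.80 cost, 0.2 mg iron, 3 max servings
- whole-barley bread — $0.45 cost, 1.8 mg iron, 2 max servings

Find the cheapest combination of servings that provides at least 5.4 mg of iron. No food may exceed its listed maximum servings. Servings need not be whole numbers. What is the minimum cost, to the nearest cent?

$6.65

Cost per mg of iron: whole-barley bread $0.2500, sweet potato $0.9167, milk $2.0000, cottage cheese $4.0000, Greek yogurt $6.0000.
Take 2 servings of whole-barley bread: +3.6 mg iron for $0.90 (total $0.90, still need 1.8 mg).
Take 1 serving of sweet potato: +0.6 mg iron for $0.55 (total $1.45, still need 1.2 mg).
Take 2 servings of milk: +0.2 mg iron for $0.40 (total $1.85, still need 1.0 mg).
Take 3 servings of cottage cheese: +0.6 mg iron for $2.40 (total $4.25, still need 0.4 mg).
Take 2 servings of Greek yogurt: +0.4 mg iron for $2.40 (total $6.65, still need 0.0 mg).
Greedy by cheapest-per-mg is optimal for a single linear constraint, so the minimum cost is $6.65.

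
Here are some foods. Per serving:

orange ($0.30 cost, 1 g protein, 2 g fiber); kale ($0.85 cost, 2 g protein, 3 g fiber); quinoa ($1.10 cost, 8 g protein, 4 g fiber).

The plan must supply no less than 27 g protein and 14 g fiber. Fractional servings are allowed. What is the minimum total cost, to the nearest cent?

$3.77

An LP optimum is at a vertex; with two nutrient constraints at most two foods are used. Check each candidate.
orange only: max(27/1, 14/2) = 27 servings → $8.10.
kale only: max(27/2, 14/3) = 13.5 servings → $11.47.
quinoa only: max(27/8, 14/4) = 3.5 servings → $3.85.
orange + kale with both targets exact would need a negative amount; discard.
orange + quinoa with both tight: 0.3333 servings and 3.333 servings → $3.77.
kale + quinoa with both tight: 0.25 servings and 3.312 servings → $3.86.
So the least-cost plan costs $3.77.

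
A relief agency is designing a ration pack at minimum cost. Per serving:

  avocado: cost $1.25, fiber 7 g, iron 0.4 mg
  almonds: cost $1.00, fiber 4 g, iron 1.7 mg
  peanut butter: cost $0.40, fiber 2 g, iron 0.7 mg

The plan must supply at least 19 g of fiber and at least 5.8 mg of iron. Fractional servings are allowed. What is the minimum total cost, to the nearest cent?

For a min-cost LP with two ≥-constraints, a basic feasible solution has at most two positive variables.
avocado only: max(19/7, 5.8/0.4) = 14.5 servings → $18.12.
almonds only: max(19/4, 5.8/1.7) = 4.75 servings → $4.75.
peanut butter only: max(19/2, 5.8/0.7) = 9.5 servings → $3.80.
avocado + almonds with both tight: 0.8835 servings and 3.204 servings → $4.31.
avocado + peanut butter with both tight: 0.4146 servings and 8.049 servings → $3.74.
almonds + peanut butter with both targets exact would need a negative amount; discard.
The minimum over all feasible corners is $3.74.

$3.74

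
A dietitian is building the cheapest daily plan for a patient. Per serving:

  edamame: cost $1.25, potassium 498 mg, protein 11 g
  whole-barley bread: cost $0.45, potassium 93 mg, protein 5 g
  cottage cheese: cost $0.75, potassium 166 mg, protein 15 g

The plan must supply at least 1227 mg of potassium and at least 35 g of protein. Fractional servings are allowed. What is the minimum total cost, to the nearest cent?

$3.31

For a min-cost LP with two ≥-constraints, a basic feasible solution has at most two positive variables.
edamame only: max(1227/498, 35/11) = 3.182 servings → $3.98.
whole-barley bread only: max(1227/93, 35/5) = 13.19 servings → $5.94.
cottage cheese only: max(1227/166, 35/15) = 7.392 servings → $5.54.
edamame + whole-barley bread with both tight: 1.963 servings and 2.681 servings → $3.66.
edamame + cottage cheese with both tight: 2.232 servings and 0.6968 servings → $3.31.
whole-barley bread + cottage cheese: the both-tight solution has a negative serving — not a feasible corner.
The minimum over all feasible corners is $3.31.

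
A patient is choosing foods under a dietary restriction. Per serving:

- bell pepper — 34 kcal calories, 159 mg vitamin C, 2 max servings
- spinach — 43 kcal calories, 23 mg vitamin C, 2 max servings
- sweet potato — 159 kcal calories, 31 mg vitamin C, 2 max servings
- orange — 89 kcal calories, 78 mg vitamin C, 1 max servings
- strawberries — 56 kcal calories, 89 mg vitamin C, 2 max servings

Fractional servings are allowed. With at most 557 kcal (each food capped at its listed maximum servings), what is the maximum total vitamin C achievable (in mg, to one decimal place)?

Vitamin C per kcal: bell pepper 4.676, strawberries 1.589, orange 0.8764, spinach 0.5349, sweet potato 0.195.
Take 2 servings of bell pepper: uses 68 kcal, +318.0 mg vitamin C (running total 318.0 mg).
Take 2 servings of strawberries: uses 112 kcal, +178.0 mg vitamin C (running total 496.0 mg).
Take 1 serving of orange: uses 89 kcal, +78.0 mg vitamin C (running total 574.0 mg).
Take 2 servings of spinach: uses 86 kcal, +46.0 mg vitamin C (running total 620.0 mg).
Take 1.27 servings of sweet potato: uses 202 kcal, +39.4 mg vitamin C (running total 659.4 mg).
Filling greedily by vitamin C-per-kcal is optimal for one linear limit, giving 659.4 mg.

659.4 mg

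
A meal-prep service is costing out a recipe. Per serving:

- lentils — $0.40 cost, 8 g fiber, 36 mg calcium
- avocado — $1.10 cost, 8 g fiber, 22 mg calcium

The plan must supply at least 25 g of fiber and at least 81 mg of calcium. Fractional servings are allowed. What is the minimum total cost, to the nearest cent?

With two linear requirements the optimum uses one or two foods; enumerate the corners.
lentils only: max(25/8, 81/36) = 3.125 servings → $1.25.
avocado only: max(25/8, 81/22) = 3.682 servings → $4.05.
lentils + avocado with both tight: 0.875 servings and 2.25 servings → $2.83.
The minimum over all feasible corners is $1.25.

$1.25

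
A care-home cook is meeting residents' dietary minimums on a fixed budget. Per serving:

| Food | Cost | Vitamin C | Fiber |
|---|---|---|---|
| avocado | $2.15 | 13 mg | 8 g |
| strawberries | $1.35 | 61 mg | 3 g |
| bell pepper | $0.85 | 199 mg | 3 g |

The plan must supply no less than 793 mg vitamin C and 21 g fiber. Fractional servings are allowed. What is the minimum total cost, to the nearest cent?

$5.81

At the optimum either one food covers both requirements or two foods hit both targets exactly; no other combination can be cheaper.
avocado only: max(793/13, 21/8) = 61 servings → $131.15.
strawberries only: max(793/61, 21/3) = 13 servings → $17.55.
bell pepper only: max(793/199, 21/3) = 7 servings → $5.95.
avocado + strawberries: intersection lies outside the first quadrant.
avocado + bell pepper with both tight: 1.159 servings and 3.909 servings → $5.81.
strawberries + bell pepper with both tight: 4.348 servings and 2.652 servings → $8.12.
Cheapest feasible corner: $5.81.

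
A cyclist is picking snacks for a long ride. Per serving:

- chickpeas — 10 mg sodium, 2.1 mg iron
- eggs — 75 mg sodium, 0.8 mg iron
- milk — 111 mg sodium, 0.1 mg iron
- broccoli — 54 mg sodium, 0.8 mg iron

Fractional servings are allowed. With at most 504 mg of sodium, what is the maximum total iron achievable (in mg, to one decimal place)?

Iron per mg sodium: chickpeas 0.21, broccoli 0.01481, eggs 0.01067, milk 0.0009009.
With no serving limits, spend the whole sodium allowance on chickpeas: 504 mg / 10 mg × 2.1 mg = 105.8 mg.

105.8 mg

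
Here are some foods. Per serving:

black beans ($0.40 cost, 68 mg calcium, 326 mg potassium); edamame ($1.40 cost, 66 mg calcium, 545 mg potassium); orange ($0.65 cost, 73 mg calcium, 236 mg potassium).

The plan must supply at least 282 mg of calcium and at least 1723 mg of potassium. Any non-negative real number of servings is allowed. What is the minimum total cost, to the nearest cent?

With two linear requirements the optimum uses one or two foods; enumerate the corners.
black beans only: max(282/68, 1723/326) = 5.285 servings → $2.11.
edamame only: max(282/66, 1723/545) = 4.273 servings → $5.98.
orange only: max(282/73, 1723/236) = 7.301 servings → $4.75.
black beans + edamame with both tight: 2.572 servings and 1.623 servings → $3.30.
black beans + orange: intersection lies outside the first quadrant.
edamame + orange with both tight: 2.446 servings and 1.651 servings → $4.50.
Cheapest feasible corner: $2.11.

$2.11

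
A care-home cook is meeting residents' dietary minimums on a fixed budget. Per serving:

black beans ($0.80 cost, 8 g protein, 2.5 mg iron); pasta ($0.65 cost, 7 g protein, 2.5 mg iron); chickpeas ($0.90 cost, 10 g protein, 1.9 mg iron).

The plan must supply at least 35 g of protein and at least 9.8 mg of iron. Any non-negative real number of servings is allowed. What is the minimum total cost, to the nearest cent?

$3.20

The cheapest plan sits at a corner of the feasible region — with two constraints it uses at most two foods.
black beans only: max(35/8, 9.8/2.5) = 4.375 servings → $3.50.
pasta only: max(35/7, 9.8/2.5) = 5 servings → $3.25.
chickpeas only: max(35/10, 9.8/1.9) = 5.158 servings → $4.64.
black beans + pasta: intersection lies outside the first quadrant.
black beans + chickpeas with both tight: 3.214 servings and 0.9286 servings → $3.41.
pasta + chickpeas with both tight: 2.692 servings and 1.615 servings → $3.20.
The minimum over all feasible corners is $3.20.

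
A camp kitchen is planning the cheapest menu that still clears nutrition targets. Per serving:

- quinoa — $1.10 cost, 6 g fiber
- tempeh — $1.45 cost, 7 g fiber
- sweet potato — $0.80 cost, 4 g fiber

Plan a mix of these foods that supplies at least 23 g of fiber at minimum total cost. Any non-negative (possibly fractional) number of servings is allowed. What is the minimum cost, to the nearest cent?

$4.22

Cost per g of fiber: quinoa $0.1833, sweet potato $0.2000, tempeh $0.2071.
With no serving limits, use only quinoa: 23 g / 6 g = 3.833 servings × $1.10 = $4.22.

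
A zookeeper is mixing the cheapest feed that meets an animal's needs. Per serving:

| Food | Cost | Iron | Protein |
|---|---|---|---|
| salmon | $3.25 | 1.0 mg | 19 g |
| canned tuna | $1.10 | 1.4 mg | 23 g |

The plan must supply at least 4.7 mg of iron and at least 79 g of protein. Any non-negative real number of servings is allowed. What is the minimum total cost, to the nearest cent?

$3.78

At the optimum either one food covers both requirements or two foods hit both targets exactly; no other combination can be cheaper.
salmon only: max(4.7/1.0, 79/19) = 4.7 servings → $15.28.
canned tuna only: max(4.7/1.4, 79/23) = 3.435 servings → $3.78.
salmon + canned tuna with both tight: 0.6944 servings and 2.861 servings → $5.40.
So the least-cost plan costs $3.78.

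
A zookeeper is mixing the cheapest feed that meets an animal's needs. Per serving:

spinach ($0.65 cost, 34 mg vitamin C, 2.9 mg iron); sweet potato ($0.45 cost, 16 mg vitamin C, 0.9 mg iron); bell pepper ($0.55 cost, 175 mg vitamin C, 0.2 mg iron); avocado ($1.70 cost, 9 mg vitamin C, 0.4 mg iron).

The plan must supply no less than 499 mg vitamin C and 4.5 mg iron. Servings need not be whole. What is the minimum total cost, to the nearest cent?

$2.31

This is a tiny linear program; its minimum lies at a vertex of the feasible set. List the vertices and price them.
spinach only: max(499/34, 4.5/2.9) = 14.68 servings → $9.54.
sweet potato only: max(499/16, 4.5/0.9) = 31.19 servings → $14.03.
bell pepper only: max(499/175, 4.5/0.2) = 22.5 servings → $12.38.
avocado only: max(499/9, 4.5/0.4) = 55.44 servings → $94.26.
spinach + sweet potato: the both-tight solution has a negative serving — not a feasible corner.
spinach + bell pepper with both tight: 1.373 servings and 2.585 servings → $2.31.
spinach + avocado: the both-tight solution has a negative serving — not a feasible corner.
sweet potato + bell pepper with both tight: 4.457 servings and 2.444 servings → $3.35.
sweet potato + avocado with both targets exact would need a negative amount; discard.
bell pepper + avocado with both tight: 2.333 servings and 10.08 servings → $18.43.
So the least-cost plan costs $2.31.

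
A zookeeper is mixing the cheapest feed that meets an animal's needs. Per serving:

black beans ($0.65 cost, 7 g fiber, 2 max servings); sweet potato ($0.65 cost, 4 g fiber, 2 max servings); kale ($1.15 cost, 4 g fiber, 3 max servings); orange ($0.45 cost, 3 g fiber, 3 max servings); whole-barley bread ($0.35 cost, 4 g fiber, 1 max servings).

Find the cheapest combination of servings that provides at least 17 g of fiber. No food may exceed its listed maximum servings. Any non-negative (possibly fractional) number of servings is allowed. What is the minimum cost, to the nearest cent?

Cost per g of fiber: whole-barley bread $0.0875, black beans $0.0929, orange $0.1500, sweet potato $0.1625, kale $0.2875.
Take 1 serving of whole-barley bread: +4.0 g fiber for $0.35 (total $0.35, still need 13.0 g).
Take 1.857 servings of black beans: +13.0 g fiber for $1.21 (total $1.56, still need 0.0 g).
Filling from the cheapest source first is optimal under one linear minimum: $1.56.

$1.56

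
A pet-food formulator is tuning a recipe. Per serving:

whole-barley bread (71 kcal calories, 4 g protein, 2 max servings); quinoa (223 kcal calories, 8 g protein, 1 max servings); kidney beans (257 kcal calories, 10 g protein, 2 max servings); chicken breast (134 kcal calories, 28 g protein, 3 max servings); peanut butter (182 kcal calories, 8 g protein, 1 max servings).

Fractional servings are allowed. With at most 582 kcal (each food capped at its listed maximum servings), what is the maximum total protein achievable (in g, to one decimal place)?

Protein per kcal: chicken breast 0.209, whole-barley bread 0.05634, peanut butter 0.04396, kidney beans 0.03891, quinoa 0.03587.
Take 3 servings of chicken breast: uses 402 kcal, +84.0 g protein (running total 84.0 g).
Take 2 servings of whole-barley bread: uses 142 kcal, +8.0 g protein (running total 92.0 g).
Take 0.2088 servings of peanut butter: uses 38 kcal, +1.7 g protein (running total 93.7 g).
Filling greedily by protein-per-kcal is optimal for one linear limit, giving 93.7 g.

93.7 g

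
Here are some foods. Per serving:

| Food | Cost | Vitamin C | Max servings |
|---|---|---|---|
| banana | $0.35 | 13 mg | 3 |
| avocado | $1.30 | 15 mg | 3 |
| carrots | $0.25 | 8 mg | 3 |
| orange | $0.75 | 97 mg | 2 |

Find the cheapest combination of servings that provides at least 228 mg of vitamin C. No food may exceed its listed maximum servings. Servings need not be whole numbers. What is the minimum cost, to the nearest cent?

$2.42

Cost per mg of vitamin C: orange $0.0077, banana $0.0269, carrots $0.0312, avocado $0.0867.
Take 2 servings of orange: +194.0 mg vitamin C for $1.50 (total $1.50, still need 34.0 mg).
Take 2.615 servings of banana: +34.0 mg vitamin C for $0.92 (total $2.42, still need 0.0 mg).
Greedy by cheapest-per-mg is optimal for a single linear constraint, so the minimum cost is $2.42.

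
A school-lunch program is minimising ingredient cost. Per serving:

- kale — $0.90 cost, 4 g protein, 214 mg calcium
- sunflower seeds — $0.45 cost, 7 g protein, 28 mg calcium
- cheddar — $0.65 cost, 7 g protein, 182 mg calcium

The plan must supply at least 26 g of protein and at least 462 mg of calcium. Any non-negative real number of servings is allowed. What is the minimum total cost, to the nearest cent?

$2.14

At the optimum either one food covers both requirements or two foods hit both targets exactly; no other combination can be cheaper.
kale only: max(26/4, 462/214) = 6.5 servings → $5.85.
sunflower seeds only: max(26/7, 462/28) = 16.5 servings → $7.42.
cheddar only: max(26/7, 462/182) = 3.714 servings → $2.41.
kale + sunflower seeds with both tight: 1.808 servings and 2.681 servings → $2.83.
kale + cheddar with both targets exact would need a negative amount; discard.
sunflower seeds + cheddar with both tight: 1.39 servings and 2.325 servings → $2.14.
Cheapest feasible corner: $2.14.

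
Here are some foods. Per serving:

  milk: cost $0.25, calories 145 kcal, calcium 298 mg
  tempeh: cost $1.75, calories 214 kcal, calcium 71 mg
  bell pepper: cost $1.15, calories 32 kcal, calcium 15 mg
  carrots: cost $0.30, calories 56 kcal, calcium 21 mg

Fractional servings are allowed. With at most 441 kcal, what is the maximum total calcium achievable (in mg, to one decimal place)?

906.3 mg

Calcium per kcal: milk 2.055, bell pepper 0.4688, carrots 0.375, tempeh 0.3318.
With no serving limits, spend the whole calories allowance on milk: 441 kcal / 145 kcal × 298 mg = 906.3 mg.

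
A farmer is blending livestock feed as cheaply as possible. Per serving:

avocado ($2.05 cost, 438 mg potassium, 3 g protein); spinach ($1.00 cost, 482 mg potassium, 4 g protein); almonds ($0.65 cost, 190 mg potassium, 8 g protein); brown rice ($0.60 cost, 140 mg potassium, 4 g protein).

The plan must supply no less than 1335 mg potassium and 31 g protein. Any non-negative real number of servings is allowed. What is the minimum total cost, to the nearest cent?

With two linear requirements the optimum uses one or two foods; enumerate the corners.
avocado only: max(1335/438, 31/3) = 10.33 servings → $21.18.
spinach only: max(1335/482, 31/4) = 7.75 servings → $7.75.
almonds only: max(1335/190, 31/8) = 7.026 servings → $4.57.
brown rice only: max(1335/140, 31/4) = 9.536 servings → $5.72.
avocado + spinach: the both-tight solution has a negative serving — not a feasible corner.
avocado + almonds with both tight: 1.633 servings and 3.263 servings → $5.47.
avocado + brown rice with both tight: 0.7508 servings and 7.187 servings → $5.85.
spinach + almonds with both tight: 1.547 servings and 3.101 servings → $3.56.
spinach + brown rice with both tight: 0.731 servings and 7.019 servings → $4.94.
almonds + brown rice: the both-tight solution has a negative serving — not a feasible corner.
So the least-cost plan costs $3.56.

$3.56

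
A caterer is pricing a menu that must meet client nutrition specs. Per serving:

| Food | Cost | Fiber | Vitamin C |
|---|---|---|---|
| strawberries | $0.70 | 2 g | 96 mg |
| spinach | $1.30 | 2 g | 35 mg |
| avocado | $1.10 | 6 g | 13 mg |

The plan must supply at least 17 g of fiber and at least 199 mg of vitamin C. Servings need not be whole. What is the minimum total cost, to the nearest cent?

Minimising a linear cost over {fiber ≥ 17, vitamin C ≥ 199, servings ≥ 0} — the optimum is at a vertex, using one or two foods.
strawberries only: max(17/2, 199/96) = 8.5 servings → $5.95.
spinach only: max(17/2, 199/35) = 8.5 servings → $11.05.
avocado only: max(17/6, 199/13) = 15.31 servings → $16.84.
strawberries + spinach: intersection lies outside the first quadrant.
strawberries + avocado with both tight: 1.769 servings and 2.244 servings → $3.71.
spinach + avocado with both tight: 5.288 servings and 1.071 servings → $8.05.
Cheapest feasible corner: $3.71.

$3.71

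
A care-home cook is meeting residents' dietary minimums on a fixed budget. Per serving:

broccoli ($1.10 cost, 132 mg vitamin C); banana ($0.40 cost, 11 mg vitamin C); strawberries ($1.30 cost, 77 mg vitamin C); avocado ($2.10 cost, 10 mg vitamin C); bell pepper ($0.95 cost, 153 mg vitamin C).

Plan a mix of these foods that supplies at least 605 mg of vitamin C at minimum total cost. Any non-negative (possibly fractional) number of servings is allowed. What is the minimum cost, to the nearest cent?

$3.76

Cost per mg of vitamin C: bell pepper $0.0062, broccoli $0.0083, strawberries $0.0169, banana $0.0364, avocado $0.2100.
With no serving limits, use only bell pepper: 605 mg / 153 mg = 3.954 servings × $0.95 = $3.76.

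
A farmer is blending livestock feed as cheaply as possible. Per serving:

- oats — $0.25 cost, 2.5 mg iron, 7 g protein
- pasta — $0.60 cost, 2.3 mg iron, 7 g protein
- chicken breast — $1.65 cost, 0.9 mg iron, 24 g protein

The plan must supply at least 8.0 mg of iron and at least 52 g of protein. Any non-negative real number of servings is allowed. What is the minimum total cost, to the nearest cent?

Check every corner: each single food scaled to meet both minima, and each pair solved so both constraints bind.
oats only: max(8.0/2.5, 52/7) = 7.429 servings → $1.86.
pasta only: max(8.0/2.3, 52/7) = 7.429 servings → $4.46.
chicken breast only: max(8.0/0.9, 52/24) = 8.889 servings → $14.67.
oats + pasta with both targets exact would need a negative amount; discard.
oats + chicken breast with both tight: 2.704 servings and 1.378 servings → $2.95.
pasta + chicken breast with both tight: 2.969 servings and 1.301 servings → $3.93.
The minimum over all feasible corners is $1.86.

$1.86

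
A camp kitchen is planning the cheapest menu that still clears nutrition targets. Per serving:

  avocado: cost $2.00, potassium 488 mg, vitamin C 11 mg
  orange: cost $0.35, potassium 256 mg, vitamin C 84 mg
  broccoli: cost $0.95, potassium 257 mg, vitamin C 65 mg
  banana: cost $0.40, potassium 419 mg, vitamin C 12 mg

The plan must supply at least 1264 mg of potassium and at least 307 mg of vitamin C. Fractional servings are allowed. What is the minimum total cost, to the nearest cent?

$1.58

For a min-cost LP with two ≥-constraints, a basic feasible solution has at most two positive variables.
avocado only: max(1264/488, 307/11) = 27.91 servings → $55.82.
orange only: max(1264/256, 307/84) = 4.938 servings → $1.73.
broccoli only: max(1264/257, 307/65) = 4.918 servings → $4.67.
banana only: max(1264/419, 307/12) = 25.58 servings → $10.23.
avocado + orange with both tight: 0.7225 servings and 3.56 servings → $2.69.
avocado + broccoli with both tight: 0.1129 servings and 4.704 servings → $4.69.
avocado + banana: the both-tight solution has a negative serving — not a feasible corner.
orange + broccoli: intersection lies outside the first quadrant.
orange + banana with both tight: 3.532 servings and 0.8587 servings → $1.58.
broccoli + banana with both tight: 4.698 servings and 0.135 servings → $4.52.
Cheapest feasible corner: $1.58.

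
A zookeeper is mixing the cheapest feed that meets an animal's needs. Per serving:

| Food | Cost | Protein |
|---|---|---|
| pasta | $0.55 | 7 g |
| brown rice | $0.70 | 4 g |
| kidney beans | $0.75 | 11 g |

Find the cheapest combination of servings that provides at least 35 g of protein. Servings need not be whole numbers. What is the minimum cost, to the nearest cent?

$2.39

Cost per g of protein: kidney beans $0.0682, pasta $0.0786, brown rice $0.1750.
With no serving limits, use only kidney beans: 35 g / 11 g = 3.182 servings × $0.75 = $2.39.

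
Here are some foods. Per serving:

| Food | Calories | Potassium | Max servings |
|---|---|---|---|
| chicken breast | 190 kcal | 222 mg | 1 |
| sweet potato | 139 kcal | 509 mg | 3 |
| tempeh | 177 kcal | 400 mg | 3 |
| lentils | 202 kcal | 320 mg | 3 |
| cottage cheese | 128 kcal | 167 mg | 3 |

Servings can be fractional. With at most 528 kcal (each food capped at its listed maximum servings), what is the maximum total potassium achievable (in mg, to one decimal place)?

1777.8 mg

Potassium per kcal: sweet potato 3.662, tempeh 2.26, lentils 1.584, cottage cheese 1.305, chicken breast 1.168.
Take 3 servings of sweet potato: uses 417 kcal, +1527.0 mg potassium (running total 1527.0 mg).
Take 0.6271 servings of tempeh: uses 111 kcal, +250.8 mg potassium (running total 1777.8 mg).
Filling greedily by potassium-per-kcal is optimal for one linear limit, giving 1777.8 mg.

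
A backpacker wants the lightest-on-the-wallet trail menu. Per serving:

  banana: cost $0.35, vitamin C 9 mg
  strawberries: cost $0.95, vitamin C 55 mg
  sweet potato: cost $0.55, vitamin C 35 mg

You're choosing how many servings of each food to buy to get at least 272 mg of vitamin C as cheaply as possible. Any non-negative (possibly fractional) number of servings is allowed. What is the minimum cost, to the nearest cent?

Cost per mg of vitamin C: sweet potato $0.0157, strawberries $0.0173, banana $0.0389.
With no serving limits, use only sweet potato: 272 mg / 35 mg = 7.771 servings × $0.55 = $4.27.

$4.27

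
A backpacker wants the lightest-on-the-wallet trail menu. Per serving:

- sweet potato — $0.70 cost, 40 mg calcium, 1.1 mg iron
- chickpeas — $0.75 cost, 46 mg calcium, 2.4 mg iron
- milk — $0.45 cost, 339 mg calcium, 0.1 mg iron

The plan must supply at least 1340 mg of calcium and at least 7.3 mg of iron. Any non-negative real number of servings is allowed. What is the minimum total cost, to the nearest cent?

$3.77

sweet potato only: max(1340/40, 7.3/1.1) = 33.5 servings → $23.45.
chickpeas only: max(1340/46, 7.3/2.4) = 29.13 servings → $21.85.
milk only: max(1340/339, 7.3/0.1) = 73 servings → $32.85.
sweet potato + chickpeas: intersection lies outside the first quadrant.
sweet potato + milk with both tight: 6.345 servings and 3.204 servings → $5.88.
chickpeas + milk with both tight: 2.893 servings and 3.56 servings → $3.77.
So the least-cost plan costs $3.77.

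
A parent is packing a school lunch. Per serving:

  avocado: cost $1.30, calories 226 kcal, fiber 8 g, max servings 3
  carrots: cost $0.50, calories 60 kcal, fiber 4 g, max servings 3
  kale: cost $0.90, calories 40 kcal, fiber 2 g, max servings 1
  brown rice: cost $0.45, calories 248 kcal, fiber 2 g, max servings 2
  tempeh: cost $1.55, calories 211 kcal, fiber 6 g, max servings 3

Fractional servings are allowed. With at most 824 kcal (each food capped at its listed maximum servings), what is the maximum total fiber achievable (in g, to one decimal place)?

Fiber per kcal: carrots 0.06667, kale 0.05, avocado 0.0354, tempeh 0.02844, brown rice 0.008065.
Take 3 servings of carrots: uses 180 kcal, +12.0 g fiber (running total 12.0 g).
Take 1 serving of kale: uses 40 kcal, +2.0 g fiber (running total 14.0 g).
Take 2.673 servings of avocado: uses 604 kcal, +21.4 g fiber (running total 35.4 g).
Filling greedily by fiber-per-kcal is optimal for one linear limit, giving 35.4 g.

35.4 g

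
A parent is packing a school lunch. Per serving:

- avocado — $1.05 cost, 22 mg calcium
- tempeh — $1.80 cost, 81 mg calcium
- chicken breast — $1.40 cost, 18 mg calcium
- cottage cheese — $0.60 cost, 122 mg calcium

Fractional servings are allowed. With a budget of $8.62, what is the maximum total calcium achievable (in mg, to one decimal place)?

1752.7 mg

Calcium per dollar: cottage cheese 203.3, tempeh 45, avocado 20.95, chicken breast 12.86.
With no serving limits, spend the whole cost allowance on cottage cheese: $8.62 / $0.60 × 122 mg = 1752.7 mg.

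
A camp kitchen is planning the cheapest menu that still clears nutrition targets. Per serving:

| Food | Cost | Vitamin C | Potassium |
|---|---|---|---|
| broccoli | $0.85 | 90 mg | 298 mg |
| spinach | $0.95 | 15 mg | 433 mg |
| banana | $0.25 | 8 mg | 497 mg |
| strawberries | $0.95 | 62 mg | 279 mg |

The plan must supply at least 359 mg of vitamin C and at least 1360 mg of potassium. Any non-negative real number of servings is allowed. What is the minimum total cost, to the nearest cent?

This is a tiny linear program; its minimum lies at a vertex of the feasible set. List the vertices and price them.
broccoli only: max(359/90, 1360/298) = 4.564 servings → $3.88.
spinach only: max(359/15, 1360/433) = 23.93 servings → $22.74.
banana only: max(359/8, 1360/497) = 44.88 servings → $11.22.
strawberries only: max(359/62, 1360/279) = 5.79 servings → $5.50.
broccoli + spinach with both tight: 3.914 servings and 0.4469 servings → $3.75.
broccoli + banana with both tight: 3.957 servings and 0.3641 servings → $3.45.
broccoli + strawberries with both tight: 2.388 servings and 2.324 servings → $4.24.
spinach + banana: intersection lies outside the first quadrant.
spinach + strawberries: intersection lies outside the first quadrant.
banana + strawberries with both targets exact would need a negative amount; discard.
The minimum over all feasible corners is $3.45.

$3.45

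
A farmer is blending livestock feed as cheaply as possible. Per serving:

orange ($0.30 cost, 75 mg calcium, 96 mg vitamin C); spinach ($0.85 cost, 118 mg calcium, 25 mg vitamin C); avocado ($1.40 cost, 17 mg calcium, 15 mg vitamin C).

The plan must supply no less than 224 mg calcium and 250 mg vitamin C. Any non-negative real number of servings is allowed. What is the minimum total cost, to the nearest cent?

$0.90

With two linear requirements the optimum uses one or two foods; enumerate the corners.
orange only: max(224/75, 250/96) = 2.987 servings → $0.90.
spinach only: max(224/118, 250/25) = 10 servings → $8.50.
avocado only: max(224/17, 250/15) = 16.67 servings → $23.33.
orange + spinach with both tight: 2.528 servings and 0.2913 servings → $1.01.
orange + avocado with both tight: 1.755 servings and 5.432 servings → $8.13.
spinach + avocado with both targets exact would need a negative amount; discard.
So the least-cost plan costs $0.90.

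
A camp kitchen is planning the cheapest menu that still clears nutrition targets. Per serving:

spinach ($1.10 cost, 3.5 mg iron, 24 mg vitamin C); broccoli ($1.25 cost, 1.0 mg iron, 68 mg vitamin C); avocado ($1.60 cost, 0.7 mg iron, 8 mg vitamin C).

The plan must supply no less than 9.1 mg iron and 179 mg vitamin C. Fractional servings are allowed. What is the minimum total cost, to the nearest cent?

For a min-cost LP with two ≥-constraints, a basic feasible solution has at most two positive variables.
spinach only: max(9.1/3.5, 179/24) = 7.458 servings → $8.20.
broccoli only: max(9.1/1.0, 179/68) = 9.1 servings → $11.38.
avocado only: max(9.1/0.7, 179/8) = 22.38 servings → $35.80.
spinach + broccoli with both tight: 2.055 servings and 1.907 servings → $4.64.
spinach + avocado: the both-tight solution has a negative serving — not a feasible corner.
broccoli + avocado with both tight: 1.326 servings and 11.11 servings → $19.43.
The minimum over all feasible corners is $4.64.

$4.64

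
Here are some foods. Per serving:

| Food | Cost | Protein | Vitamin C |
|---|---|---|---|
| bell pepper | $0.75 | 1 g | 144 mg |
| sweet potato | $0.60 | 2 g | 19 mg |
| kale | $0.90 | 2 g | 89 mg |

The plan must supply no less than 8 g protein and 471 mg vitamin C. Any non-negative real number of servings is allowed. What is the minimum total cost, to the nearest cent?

At the optimum either one food covers both requirements or two foods hit both targets exactly; no other combination can be cheaper.
bell pepper only: max(8/1, 471/144) = 8 servings → $6.00.
sweet potato only: max(8/2, 471/19) = 24.79 servings → $14.87.
kale only: max(8/2, 471/89) = 5.292 servings → $4.76.
bell pepper + sweet potato with both tight: 2.937 servings and 2.532 servings → $3.72.
bell pepper + kale with both tight: 1.156 servings and 3.422 servings → $3.95.
sweet potato + kale: the both-tight solution has a negative serving — not a feasible corner.
Cheapest feasible corner: $3.72.

$3.72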